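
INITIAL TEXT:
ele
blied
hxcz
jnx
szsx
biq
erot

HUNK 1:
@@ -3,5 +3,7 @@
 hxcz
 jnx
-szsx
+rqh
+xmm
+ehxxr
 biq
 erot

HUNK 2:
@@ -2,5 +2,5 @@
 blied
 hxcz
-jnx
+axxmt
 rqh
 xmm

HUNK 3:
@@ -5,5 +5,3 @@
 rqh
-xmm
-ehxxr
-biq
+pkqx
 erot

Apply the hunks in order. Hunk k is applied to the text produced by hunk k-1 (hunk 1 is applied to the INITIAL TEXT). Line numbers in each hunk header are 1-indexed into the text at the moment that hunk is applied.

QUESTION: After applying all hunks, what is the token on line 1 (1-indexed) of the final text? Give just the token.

Hunk 1: at line 3 remove [szsx] add [rqh,xmm,ehxxr] -> 9 lines: ele blied hxcz jnx rqh xmm ehxxr biq erot
Hunk 2: at line 2 remove [jnx] add [axxmt] -> 9 lines: ele blied hxcz axxmt rqh xmm ehxxr biq erot
Hunk 3: at line 5 remove [xmm,ehxxr,biq] add [pkqx] -> 7 lines: ele blied hxcz axxmt rqh pkqx erot
Final line 1: ele

Answer: ele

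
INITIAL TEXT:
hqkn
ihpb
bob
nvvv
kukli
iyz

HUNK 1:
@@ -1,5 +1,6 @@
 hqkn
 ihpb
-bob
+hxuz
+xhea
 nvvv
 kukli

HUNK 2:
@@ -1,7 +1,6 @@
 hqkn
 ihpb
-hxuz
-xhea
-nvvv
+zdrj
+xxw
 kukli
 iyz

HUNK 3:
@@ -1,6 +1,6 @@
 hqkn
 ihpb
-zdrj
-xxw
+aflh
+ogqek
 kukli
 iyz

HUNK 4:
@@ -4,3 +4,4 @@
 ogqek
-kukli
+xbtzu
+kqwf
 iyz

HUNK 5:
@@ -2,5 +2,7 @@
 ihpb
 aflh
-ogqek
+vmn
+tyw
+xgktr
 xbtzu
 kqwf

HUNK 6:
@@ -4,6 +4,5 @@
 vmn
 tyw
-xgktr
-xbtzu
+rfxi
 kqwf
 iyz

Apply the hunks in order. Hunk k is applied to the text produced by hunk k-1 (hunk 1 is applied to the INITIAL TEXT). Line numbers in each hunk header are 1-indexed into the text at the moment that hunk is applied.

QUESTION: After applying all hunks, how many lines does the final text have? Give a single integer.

Answer: 8

Derivation:
Hunk 1: at line 1 remove [bob] add [hxuz,xhea] -> 7 lines: hqkn ihpb hxuz xhea nvvv kukli iyz
Hunk 2: at line 1 remove [hxuz,xhea,nvvv] add [zdrj,xxw] -> 6 lines: hqkn ihpb zdrj xxw kukli iyz
Hunk 3: at line 1 remove [zdrj,xxw] add [aflh,ogqek] -> 6 lines: hqkn ihpb aflh ogqek kukli iyz
Hunk 4: at line 4 remove [kukli] add [xbtzu,kqwf] -> 7 lines: hqkn ihpb aflh ogqek xbtzu kqwf iyz
Hunk 5: at line 2 remove [ogqek] add [vmn,tyw,xgktr] -> 9 lines: hqkn ihpb aflh vmn tyw xgktr xbtzu kqwf iyz
Hunk 6: at line 4 remove [xgktr,xbtzu] add [rfxi] -> 8 lines: hqkn ihpb aflh vmn tyw rfxi kqwf iyz
Final line count: 8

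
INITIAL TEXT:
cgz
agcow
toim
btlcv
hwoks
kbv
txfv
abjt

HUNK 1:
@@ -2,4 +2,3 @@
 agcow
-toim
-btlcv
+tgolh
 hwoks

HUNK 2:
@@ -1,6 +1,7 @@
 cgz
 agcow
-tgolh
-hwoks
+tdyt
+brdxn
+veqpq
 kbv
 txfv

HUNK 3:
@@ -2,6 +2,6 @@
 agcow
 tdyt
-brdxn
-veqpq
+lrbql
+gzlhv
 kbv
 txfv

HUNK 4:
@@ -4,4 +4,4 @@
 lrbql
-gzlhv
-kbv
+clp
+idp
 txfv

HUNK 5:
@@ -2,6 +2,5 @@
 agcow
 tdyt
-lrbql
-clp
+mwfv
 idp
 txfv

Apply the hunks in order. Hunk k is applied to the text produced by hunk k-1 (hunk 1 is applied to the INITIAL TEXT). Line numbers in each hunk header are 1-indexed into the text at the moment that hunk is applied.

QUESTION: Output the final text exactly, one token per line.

Answer: cgz
agcow
tdyt
mwfv
idp
txfv
abjt

Derivation:
Hunk 1: at line 2 remove [toim,btlcv] add [tgolh] -> 7 lines: cgz agcow tgolh hwoks kbv txfv abjt
Hunk 2: at line 1 remove [tgolh,hwoks] add [tdyt,brdxn,veqpq] -> 8 lines: cgz agcow tdyt brdxn veqpq kbv txfv abjt
Hunk 3: at line 2 remove [brdxn,veqpq] add [lrbql,gzlhv] -> 8 lines: cgz agcow tdyt lrbql gzlhv kbv txfv abjt
Hunk 4: at line 4 remove [gzlhv,kbv] add [clp,idp] -> 8 lines: cgz agcow tdyt lrbql clp idp txfv abjt
Hunk 5: at line 2 remove [lrbql,clp] add [mwfv] -> 7 lines: cgz agcow tdyt mwfv idp txfv abjt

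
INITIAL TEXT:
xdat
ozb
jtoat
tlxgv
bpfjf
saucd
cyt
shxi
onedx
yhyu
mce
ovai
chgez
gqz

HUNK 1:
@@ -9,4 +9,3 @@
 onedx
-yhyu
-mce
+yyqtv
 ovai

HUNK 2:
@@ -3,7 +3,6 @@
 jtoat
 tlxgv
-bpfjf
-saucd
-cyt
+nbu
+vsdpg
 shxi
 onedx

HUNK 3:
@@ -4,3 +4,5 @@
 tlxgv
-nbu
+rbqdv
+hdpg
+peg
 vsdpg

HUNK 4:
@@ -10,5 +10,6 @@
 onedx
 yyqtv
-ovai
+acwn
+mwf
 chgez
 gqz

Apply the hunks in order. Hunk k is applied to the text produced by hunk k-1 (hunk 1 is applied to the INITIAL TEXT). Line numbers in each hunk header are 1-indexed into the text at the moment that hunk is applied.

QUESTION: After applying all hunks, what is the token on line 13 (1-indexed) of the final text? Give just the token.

Hunk 1: at line 9 remove [yhyu,mce] add [yyqtv] -> 13 lines: xdat ozb jtoat tlxgv bpfjf saucd cyt shxi onedx yyqtv ovai chgez gqz
Hunk 2: at line 3 remove [bpfjf,saucd,cyt] add [nbu,vsdpg] -> 12 lines: xdat ozb jtoat tlxgv nbu vsdpg shxi onedx yyqtv ovai chgez gqz
Hunk 3: at line 4 remove [nbu] add [rbqdv,hdpg,peg] -> 14 lines: xdat ozb jtoat tlxgv rbqdv hdpg peg vsdpg shxi onedx yyqtv ovai chgez gqz
Hunk 4: at line 10 remove [ovai] add [acwn,mwf] -> 15 lines: xdat ozb jtoat tlxgv rbqdv hdpg peg vsdpg shxi onedx yyqtv acwn mwf chgez gqz
Final line 13: mwf

Answer: mwf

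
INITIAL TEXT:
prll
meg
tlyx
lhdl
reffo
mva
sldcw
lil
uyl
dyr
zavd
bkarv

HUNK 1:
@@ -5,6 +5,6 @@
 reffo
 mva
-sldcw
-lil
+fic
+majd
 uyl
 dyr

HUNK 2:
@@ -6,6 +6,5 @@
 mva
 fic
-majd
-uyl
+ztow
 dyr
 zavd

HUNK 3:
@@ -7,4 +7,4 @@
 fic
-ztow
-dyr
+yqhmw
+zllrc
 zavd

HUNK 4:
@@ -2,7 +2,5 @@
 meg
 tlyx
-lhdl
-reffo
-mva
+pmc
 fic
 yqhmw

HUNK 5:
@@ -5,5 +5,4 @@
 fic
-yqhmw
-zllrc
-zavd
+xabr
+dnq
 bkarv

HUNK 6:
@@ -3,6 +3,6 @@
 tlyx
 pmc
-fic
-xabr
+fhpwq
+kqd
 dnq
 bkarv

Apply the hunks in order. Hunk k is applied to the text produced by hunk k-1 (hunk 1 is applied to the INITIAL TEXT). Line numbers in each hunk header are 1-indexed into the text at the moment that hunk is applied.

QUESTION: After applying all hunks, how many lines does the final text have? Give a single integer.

Answer: 8

Derivation:
Hunk 1: at line 5 remove [sldcw,lil] add [fic,majd] -> 12 lines: prll meg tlyx lhdl reffo mva fic majd uyl dyr zavd bkarv
Hunk 2: at line 6 remove [majd,uyl] add [ztow] -> 11 lines: prll meg tlyx lhdl reffo mva fic ztow dyr zavd bkarv
Hunk 3: at line 7 remove [ztow,dyr] add [yqhmw,zllrc] -> 11 lines: prll meg tlyx lhdl reffo mva fic yqhmw zllrc zavd bkarv
Hunk 4: at line 2 remove [lhdl,reffo,mva] add [pmc] -> 9 lines: prll meg tlyx pmc fic yqhmw zllrc zavd bkarv
Hunk 5: at line 5 remove [yqhmw,zllrc,zavd] add [xabr,dnq] -> 8 lines: prll meg tlyx pmc fic xabr dnq bkarv
Hunk 6: at line 3 remove [fic,xabr] add [fhpwq,kqd] -> 8 lines: prll meg tlyx pmc fhpwq kqd dnq bkarv
Final line count: 8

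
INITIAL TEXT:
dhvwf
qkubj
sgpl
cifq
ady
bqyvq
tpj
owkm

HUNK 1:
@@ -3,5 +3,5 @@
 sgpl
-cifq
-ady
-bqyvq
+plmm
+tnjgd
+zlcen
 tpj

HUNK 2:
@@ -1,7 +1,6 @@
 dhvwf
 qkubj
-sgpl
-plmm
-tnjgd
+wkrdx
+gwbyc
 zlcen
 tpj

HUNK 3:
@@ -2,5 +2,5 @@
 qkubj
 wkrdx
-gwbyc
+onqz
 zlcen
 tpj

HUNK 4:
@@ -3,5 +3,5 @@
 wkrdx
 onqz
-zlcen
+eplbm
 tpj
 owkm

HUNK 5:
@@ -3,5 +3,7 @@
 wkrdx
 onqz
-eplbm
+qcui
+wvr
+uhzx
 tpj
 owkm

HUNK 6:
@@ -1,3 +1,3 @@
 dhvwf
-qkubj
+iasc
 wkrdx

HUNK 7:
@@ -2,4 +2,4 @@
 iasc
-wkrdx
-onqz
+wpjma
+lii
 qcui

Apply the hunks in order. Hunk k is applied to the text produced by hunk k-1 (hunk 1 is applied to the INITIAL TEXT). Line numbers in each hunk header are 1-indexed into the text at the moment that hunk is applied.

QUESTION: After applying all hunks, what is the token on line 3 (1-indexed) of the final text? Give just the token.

Answer: wpjma

Derivation:
Hunk 1: at line 3 remove [cifq,ady,bqyvq] add [plmm,tnjgd,zlcen] -> 8 lines: dhvwf qkubj sgpl plmm tnjgd zlcen tpj owkm
Hunk 2: at line 1 remove [sgpl,plmm,tnjgd] add [wkrdx,gwbyc] -> 7 lines: dhvwf qkubj wkrdx gwbyc zlcen tpj owkm
Hunk 3: at line 2 remove [gwbyc] add [onqz] -> 7 lines: dhvwf qkubj wkrdx onqz zlcen tpj owkm
Hunk 4: at line 3 remove [zlcen] add [eplbm] -> 7 lines: dhvwf qkubj wkrdx onqz eplbm tpj owkm
Hunk 5: at line 3 remove [eplbm] add [qcui,wvr,uhzx] -> 9 lines: dhvwf qkubj wkrdx onqz qcui wvr uhzx tpj owkm
Hunk 6: at line 1 remove [qkubj] add [iasc] -> 9 lines: dhvwf iasc wkrdx onqz qcui wvr uhzx tpj owkm
Hunk 7: at line 2 remove [wkrdx,onqz] add [wpjma,lii] -> 9 lines: dhvwf iasc wpjma lii qcui wvr uhzx tpj owkm
Final line 3: wpjma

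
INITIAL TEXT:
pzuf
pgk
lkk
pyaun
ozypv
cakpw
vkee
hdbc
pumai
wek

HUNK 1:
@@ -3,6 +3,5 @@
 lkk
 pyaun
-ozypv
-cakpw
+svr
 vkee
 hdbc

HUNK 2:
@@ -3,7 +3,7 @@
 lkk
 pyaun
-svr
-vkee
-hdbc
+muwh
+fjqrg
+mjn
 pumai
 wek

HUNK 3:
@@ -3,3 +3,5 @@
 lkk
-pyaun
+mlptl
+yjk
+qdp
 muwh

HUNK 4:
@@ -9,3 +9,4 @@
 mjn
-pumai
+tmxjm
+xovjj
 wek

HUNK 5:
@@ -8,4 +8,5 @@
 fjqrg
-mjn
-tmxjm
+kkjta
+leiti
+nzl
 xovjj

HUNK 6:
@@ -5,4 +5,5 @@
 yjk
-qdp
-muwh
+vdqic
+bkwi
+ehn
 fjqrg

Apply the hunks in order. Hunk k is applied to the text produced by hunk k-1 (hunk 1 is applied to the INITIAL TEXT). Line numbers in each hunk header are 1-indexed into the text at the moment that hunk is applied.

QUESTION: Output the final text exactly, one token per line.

Hunk 1: at line 3 remove [ozypv,cakpw] add [svr] -> 9 lines: pzuf pgk lkk pyaun svr vkee hdbc pumai wek
Hunk 2: at line 3 remove [svr,vkee,hdbc] add [muwh,fjqrg,mjn] -> 9 lines: pzuf pgk lkk pyaun muwh fjqrg mjn pumai wek
Hunk 3: at line 3 remove [pyaun] add [mlptl,yjk,qdp] -> 11 lines: pzuf pgk lkk mlptl yjk qdp muwh fjqrg mjn pumai wek
Hunk 4: at line 9 remove [pumai] add [tmxjm,xovjj] -> 12 lines: pzuf pgk lkk mlptl yjk qdp muwh fjqrg mjn tmxjm xovjj wek
Hunk 5: at line 8 remove [mjn,tmxjm] add [kkjta,leiti,nzl] -> 13 lines: pzuf pgk lkk mlptl yjk qdp muwh fjqrg kkjta leiti nzl xovjj wek
Hunk 6: at line 5 remove [qdp,muwh] add [vdqic,bkwi,ehn] -> 14 lines: pzuf pgk lkk mlptl yjk vdqic bkwi ehn fjqrg kkjta leiti nzl xovjj wek

Answer: pzuf
pgk
lkk
mlptl
yjk
vdqic
bkwi
ehn
fjqrg
kkjta
leiti
nzl
xovjj
wek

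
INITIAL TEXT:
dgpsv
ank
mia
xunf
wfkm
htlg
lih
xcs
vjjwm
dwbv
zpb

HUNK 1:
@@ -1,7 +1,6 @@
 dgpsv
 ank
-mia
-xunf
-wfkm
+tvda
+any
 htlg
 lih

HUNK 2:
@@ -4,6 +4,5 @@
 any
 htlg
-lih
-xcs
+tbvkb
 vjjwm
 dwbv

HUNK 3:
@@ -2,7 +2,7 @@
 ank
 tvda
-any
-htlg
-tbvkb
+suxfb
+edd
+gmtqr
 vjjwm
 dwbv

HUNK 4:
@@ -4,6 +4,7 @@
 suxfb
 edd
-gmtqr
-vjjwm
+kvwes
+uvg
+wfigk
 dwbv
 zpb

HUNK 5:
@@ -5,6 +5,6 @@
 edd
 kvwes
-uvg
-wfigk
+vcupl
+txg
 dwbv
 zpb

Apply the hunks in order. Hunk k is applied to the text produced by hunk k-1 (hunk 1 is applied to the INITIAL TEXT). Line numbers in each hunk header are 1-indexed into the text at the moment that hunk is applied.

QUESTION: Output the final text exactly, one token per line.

Hunk 1: at line 1 remove [mia,xunf,wfkm] add [tvda,any] -> 10 lines: dgpsv ank tvda any htlg lih xcs vjjwm dwbv zpb
Hunk 2: at line 4 remove [lih,xcs] add [tbvkb] -> 9 lines: dgpsv ank tvda any htlg tbvkb vjjwm dwbv zpb
Hunk 3: at line 2 remove [any,htlg,tbvkb] add [suxfb,edd,gmtqr] -> 9 lines: dgpsv ank tvda suxfb edd gmtqr vjjwm dwbv zpb
Hunk 4: at line 4 remove [gmtqr,vjjwm] add [kvwes,uvg,wfigk] -> 10 lines: dgpsv ank tvda suxfb edd kvwes uvg wfigk dwbv zpb
Hunk 5: at line 5 remove [uvg,wfigk] add [vcupl,txg] -> 10 lines: dgpsv ank tvda suxfb edd kvwes vcupl txg dwbv zpb

Answer: dgpsv
ank
tvda
suxfb
edd
kvwes
vcupl
txg
dwbv
zpb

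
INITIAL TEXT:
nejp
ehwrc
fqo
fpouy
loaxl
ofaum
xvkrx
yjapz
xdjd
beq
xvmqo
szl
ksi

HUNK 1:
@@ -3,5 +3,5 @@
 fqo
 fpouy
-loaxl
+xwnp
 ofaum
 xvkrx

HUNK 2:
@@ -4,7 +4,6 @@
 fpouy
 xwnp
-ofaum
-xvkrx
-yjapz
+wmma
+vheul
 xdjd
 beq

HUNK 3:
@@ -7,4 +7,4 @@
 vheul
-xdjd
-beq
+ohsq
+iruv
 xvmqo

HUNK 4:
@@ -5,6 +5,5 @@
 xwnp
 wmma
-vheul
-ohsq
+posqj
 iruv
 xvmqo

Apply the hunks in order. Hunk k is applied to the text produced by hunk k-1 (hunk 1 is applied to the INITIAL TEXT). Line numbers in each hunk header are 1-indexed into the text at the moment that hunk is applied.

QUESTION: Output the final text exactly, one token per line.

Hunk 1: at line 3 remove [loaxl] add [xwnp] -> 13 lines: nejp ehwrc fqo fpouy xwnp ofaum xvkrx yjapz xdjd beq xvmqo szl ksi
Hunk 2: at line 4 remove [ofaum,xvkrx,yjapz] add [wmma,vheul] -> 12 lines: nejp ehwrc fqo fpouy xwnp wmma vheul xdjd beq xvmqo szl ksi
Hunk 3: at line 7 remove [xdjd,beq] add [ohsq,iruv] -> 12 lines: nejp ehwrc fqo fpouy xwnp wmma vheul ohsq iruv xvmqo szl ksi
Hunk 4: at line 5 remove [vheul,ohsq] add [posqj] -> 11 lines: nejp ehwrc fqo fpouy xwnp wmma posqj iruv xvmqo szl ksi

Answer: nejp
ehwrc
fqo
fpouy
xwnp
wmma
posqj
iruv
xvmqo
szl
ksi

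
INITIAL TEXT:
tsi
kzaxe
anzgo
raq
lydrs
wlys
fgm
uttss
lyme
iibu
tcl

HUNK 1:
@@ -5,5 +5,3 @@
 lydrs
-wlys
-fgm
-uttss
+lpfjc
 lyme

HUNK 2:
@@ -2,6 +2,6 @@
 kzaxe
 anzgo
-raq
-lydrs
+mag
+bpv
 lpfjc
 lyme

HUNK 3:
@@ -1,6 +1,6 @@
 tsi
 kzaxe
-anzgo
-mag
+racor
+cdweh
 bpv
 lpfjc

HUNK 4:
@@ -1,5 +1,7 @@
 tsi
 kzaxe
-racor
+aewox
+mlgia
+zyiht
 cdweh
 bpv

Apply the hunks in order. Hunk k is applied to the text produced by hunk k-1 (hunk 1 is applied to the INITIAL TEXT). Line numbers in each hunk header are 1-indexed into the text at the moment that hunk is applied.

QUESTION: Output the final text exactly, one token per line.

Hunk 1: at line 5 remove [wlys,fgm,uttss] add [lpfjc] -> 9 lines: tsi kzaxe anzgo raq lydrs lpfjc lyme iibu tcl
Hunk 2: at line 2 remove [raq,lydrs] add [mag,bpv] -> 9 lines: tsi kzaxe anzgo mag bpv lpfjc lyme iibu tcl
Hunk 3: at line 1 remove [anzgo,mag] add [racor,cdweh] -> 9 lines: tsi kzaxe racor cdweh bpv lpfjc lyme iibu tcl
Hunk 4: at line 1 remove [racor] add [aewox,mlgia,zyiht] -> 11 lines: tsi kzaxe aewox mlgia zyiht cdweh bpv lpfjc lyme iibu tcl

Answer: tsi
kzaxe
aewox
mlgia
zyiht
cdweh
bpv
lpfjc
lyme
iibu
tcl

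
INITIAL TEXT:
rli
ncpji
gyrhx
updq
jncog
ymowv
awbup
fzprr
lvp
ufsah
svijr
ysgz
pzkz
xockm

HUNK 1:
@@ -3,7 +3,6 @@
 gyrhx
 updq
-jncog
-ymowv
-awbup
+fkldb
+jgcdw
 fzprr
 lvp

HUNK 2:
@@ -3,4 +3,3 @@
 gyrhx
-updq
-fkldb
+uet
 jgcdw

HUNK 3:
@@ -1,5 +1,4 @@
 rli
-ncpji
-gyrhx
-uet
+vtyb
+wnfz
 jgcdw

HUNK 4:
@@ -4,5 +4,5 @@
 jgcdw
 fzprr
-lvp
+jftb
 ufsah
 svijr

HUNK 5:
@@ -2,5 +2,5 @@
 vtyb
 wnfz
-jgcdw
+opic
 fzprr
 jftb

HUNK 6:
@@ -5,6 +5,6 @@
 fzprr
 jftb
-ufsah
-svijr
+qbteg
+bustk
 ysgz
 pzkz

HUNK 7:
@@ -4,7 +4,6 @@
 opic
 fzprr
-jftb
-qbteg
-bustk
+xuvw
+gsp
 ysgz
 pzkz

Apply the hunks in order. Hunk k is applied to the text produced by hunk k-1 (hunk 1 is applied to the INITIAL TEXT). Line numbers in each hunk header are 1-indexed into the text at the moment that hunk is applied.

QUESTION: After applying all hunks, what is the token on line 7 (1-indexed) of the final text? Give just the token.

Answer: gsp

Derivation:
Hunk 1: at line 3 remove [jncog,ymowv,awbup] add [fkldb,jgcdw] -> 13 lines: rli ncpji gyrhx updq fkldb jgcdw fzprr lvp ufsah svijr ysgz pzkz xockm
Hunk 2: at line 3 remove [updq,fkldb] add [uet] -> 12 lines: rli ncpji gyrhx uet jgcdw fzprr lvp ufsah svijr ysgz pzkz xockm
Hunk 3: at line 1 remove [ncpji,gyrhx,uet] add [vtyb,wnfz] -> 11 lines: rli vtyb wnfz jgcdw fzprr lvp ufsah svijr ysgz pzkz xockm
Hunk 4: at line 4 remove [lvp] add [jftb] -> 11 lines: rli vtyb wnfz jgcdw fzprr jftb ufsah svijr ysgz pzkz xockm
Hunk 5: at line 2 remove [jgcdw] add [opic] -> 11 lines: rli vtyb wnfz opic fzprr jftb ufsah svijr ysgz pzkz xockm
Hunk 6: at line 5 remove [ufsah,svijr] add [qbteg,bustk] -> 11 lines: rli vtyb wnfz opic fzprr jftb qbteg bustk ysgz pzkz xockm
Hunk 7: at line 4 remove [jftb,qbteg,bustk] add [xuvw,gsp] -> 10 lines: rli vtyb wnfz opic fzprr xuvw gsp ysgz pzkz xockm
Final line 7: gsp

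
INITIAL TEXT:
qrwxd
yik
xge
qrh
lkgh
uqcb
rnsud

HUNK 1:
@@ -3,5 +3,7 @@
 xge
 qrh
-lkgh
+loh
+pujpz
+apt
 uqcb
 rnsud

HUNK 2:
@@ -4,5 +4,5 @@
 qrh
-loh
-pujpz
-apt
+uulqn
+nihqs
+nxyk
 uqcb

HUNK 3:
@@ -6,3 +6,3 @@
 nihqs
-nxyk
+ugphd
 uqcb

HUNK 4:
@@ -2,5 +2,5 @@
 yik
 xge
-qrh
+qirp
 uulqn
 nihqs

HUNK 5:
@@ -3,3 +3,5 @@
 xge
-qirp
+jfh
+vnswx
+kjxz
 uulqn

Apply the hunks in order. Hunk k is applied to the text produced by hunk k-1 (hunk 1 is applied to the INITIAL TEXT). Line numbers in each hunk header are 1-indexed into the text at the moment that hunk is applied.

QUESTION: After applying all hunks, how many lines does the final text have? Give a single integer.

Answer: 11

Derivation:
Hunk 1: at line 3 remove [lkgh] add [loh,pujpz,apt] -> 9 lines: qrwxd yik xge qrh loh pujpz apt uqcb rnsud
Hunk 2: at line 4 remove [loh,pujpz,apt] add [uulqn,nihqs,nxyk] -> 9 lines: qrwxd yik xge qrh uulqn nihqs nxyk uqcb rnsud
Hunk 3: at line 6 remove [nxyk] add [ugphd] -> 9 lines: qrwxd yik xge qrh uulqn nihqs ugphd uqcb rnsud
Hunk 4: at line 2 remove [qrh] add [qirp] -> 9 lines: qrwxd yik xge qirp uulqn nihqs ugphd uqcb rnsud
Hunk 5: at line 3 remove [qirp] add [jfh,vnswx,kjxz] -> 11 lines: qrwxd yik xge jfh vnswx kjxz uulqn nihqs ugphd uqcb rnsud
Final line count: 11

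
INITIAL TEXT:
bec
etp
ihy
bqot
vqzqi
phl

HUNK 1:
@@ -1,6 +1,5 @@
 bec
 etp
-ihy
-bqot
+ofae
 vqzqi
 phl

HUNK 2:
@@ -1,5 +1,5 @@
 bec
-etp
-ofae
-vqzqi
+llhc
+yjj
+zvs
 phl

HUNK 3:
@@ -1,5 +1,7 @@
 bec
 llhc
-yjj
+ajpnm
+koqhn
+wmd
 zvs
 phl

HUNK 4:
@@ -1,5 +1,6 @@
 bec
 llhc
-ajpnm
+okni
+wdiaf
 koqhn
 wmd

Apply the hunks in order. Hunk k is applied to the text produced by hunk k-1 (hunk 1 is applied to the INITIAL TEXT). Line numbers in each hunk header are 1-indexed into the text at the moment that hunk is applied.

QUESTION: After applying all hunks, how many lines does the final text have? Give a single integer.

Answer: 8

Derivation:
Hunk 1: at line 1 remove [ihy,bqot] add [ofae] -> 5 lines: bec etp ofae vqzqi phl
Hunk 2: at line 1 remove [etp,ofae,vqzqi] add [llhc,yjj,zvs] -> 5 lines: bec llhc yjj zvs phl
Hunk 3: at line 1 remove [yjj] add [ajpnm,koqhn,wmd] -> 7 lines: bec llhc ajpnm koqhn wmd zvs phl
Hunk 4: at line 1 remove [ajpnm] add [okni,wdiaf] -> 8 lines: bec llhc okni wdiaf koqhn wmd zvs phl
Final line count: 8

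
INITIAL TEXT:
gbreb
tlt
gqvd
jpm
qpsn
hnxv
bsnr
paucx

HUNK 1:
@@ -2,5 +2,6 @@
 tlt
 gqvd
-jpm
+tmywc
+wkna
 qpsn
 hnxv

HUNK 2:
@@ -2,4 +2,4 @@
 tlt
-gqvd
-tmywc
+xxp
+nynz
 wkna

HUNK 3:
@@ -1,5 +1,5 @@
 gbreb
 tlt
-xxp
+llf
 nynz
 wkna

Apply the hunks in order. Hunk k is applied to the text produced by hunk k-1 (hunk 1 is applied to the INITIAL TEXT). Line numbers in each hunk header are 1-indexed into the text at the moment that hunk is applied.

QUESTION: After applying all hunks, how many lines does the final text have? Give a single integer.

Answer: 9

Derivation:
Hunk 1: at line 2 remove [jpm] add [tmywc,wkna] -> 9 lines: gbreb tlt gqvd tmywc wkna qpsn hnxv bsnr paucx
Hunk 2: at line 2 remove [gqvd,tmywc] add [xxp,nynz] -> 9 lines: gbreb tlt xxp nynz wkna qpsn hnxv bsnr paucx
Hunk 3: at line 1 remove [xxp] add [llf] -> 9 lines: gbreb tlt llf nynz wkna qpsn hnxv bsnr paucx
Final line count: 9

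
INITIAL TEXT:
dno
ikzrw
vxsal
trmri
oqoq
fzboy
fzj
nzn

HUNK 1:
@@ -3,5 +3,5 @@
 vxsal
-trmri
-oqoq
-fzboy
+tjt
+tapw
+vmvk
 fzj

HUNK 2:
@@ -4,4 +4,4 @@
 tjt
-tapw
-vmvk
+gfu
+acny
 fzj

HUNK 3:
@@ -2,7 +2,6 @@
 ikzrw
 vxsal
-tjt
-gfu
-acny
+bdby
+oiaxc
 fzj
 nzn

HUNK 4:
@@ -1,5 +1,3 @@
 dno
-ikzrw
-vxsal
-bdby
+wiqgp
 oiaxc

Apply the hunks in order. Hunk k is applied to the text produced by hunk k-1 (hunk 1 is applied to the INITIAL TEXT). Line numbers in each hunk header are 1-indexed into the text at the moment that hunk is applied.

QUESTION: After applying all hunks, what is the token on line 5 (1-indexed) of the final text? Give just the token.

Answer: nzn

Derivation:
Hunk 1: at line 3 remove [trmri,oqoq,fzboy] add [tjt,tapw,vmvk] -> 8 lines: dno ikzrw vxsal tjt tapw vmvk fzj nzn
Hunk 2: at line 4 remove [tapw,vmvk] add [gfu,acny] -> 8 lines: dno ikzrw vxsal tjt gfu acny fzj nzn
Hunk 3: at line 2 remove [tjt,gfu,acny] add [bdby,oiaxc] -> 7 lines: dno ikzrw vxsal bdby oiaxc fzj nzn
Hunk 4: at line 1 remove [ikzrw,vxsal,bdby] add [wiqgp] -> 5 lines: dno wiqgp oiaxc fzj nzn
Final line 5: nzn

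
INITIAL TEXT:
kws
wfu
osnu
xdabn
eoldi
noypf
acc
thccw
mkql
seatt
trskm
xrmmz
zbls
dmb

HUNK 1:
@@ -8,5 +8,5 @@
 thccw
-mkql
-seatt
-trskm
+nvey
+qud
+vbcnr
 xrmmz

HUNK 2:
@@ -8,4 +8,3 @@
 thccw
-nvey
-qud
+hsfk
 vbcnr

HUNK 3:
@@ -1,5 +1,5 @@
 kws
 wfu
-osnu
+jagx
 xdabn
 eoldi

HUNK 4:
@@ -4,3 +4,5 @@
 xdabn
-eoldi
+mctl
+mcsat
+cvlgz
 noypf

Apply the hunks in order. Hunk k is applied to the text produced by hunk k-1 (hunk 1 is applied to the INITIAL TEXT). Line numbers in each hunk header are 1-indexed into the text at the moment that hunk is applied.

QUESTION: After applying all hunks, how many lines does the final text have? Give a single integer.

Hunk 1: at line 8 remove [mkql,seatt,trskm] add [nvey,qud,vbcnr] -> 14 lines: kws wfu osnu xdabn eoldi noypf acc thccw nvey qud vbcnr xrmmz zbls dmb
Hunk 2: at line 8 remove [nvey,qud] add [hsfk] -> 13 lines: kws wfu osnu xdabn eoldi noypf acc thccw hsfk vbcnr xrmmz zbls dmb
Hunk 3: at line 1 remove [osnu] add [jagx] -> 13 lines: kws wfu jagx xdabn eoldi noypf acc thccw hsfk vbcnr xrmmz zbls dmb
Hunk 4: at line 4 remove [eoldi] add [mctl,mcsat,cvlgz] -> 15 lines: kws wfu jagx xdabn mctl mcsat cvlgz noypf acc thccw hsfk vbcnr xrmmz zbls dmb
Final line count: 15

Answer: 15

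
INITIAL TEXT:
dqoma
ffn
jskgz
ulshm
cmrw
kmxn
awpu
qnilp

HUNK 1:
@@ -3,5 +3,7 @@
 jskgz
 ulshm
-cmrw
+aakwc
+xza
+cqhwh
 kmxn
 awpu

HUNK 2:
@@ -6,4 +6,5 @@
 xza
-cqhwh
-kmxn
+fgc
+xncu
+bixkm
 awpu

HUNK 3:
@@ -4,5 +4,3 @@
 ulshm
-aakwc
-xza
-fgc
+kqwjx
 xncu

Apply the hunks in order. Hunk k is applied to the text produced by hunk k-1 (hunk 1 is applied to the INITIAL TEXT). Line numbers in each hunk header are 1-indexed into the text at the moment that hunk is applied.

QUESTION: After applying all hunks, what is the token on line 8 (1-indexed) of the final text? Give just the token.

Answer: awpu

Derivation:
Hunk 1: at line 3 remove [cmrw] add [aakwc,xza,cqhwh] -> 10 lines: dqoma ffn jskgz ulshm aakwc xza cqhwh kmxn awpu qnilp
Hunk 2: at line 6 remove [cqhwh,kmxn] add [fgc,xncu,bixkm] -> 11 lines: dqoma ffn jskgz ulshm aakwc xza fgc xncu bixkm awpu qnilp
Hunk 3: at line 4 remove [aakwc,xza,fgc] add [kqwjx] -> 9 lines: dqoma ffn jskgz ulshm kqwjx xncu bixkm awpu qnilp
Final line 8: awpu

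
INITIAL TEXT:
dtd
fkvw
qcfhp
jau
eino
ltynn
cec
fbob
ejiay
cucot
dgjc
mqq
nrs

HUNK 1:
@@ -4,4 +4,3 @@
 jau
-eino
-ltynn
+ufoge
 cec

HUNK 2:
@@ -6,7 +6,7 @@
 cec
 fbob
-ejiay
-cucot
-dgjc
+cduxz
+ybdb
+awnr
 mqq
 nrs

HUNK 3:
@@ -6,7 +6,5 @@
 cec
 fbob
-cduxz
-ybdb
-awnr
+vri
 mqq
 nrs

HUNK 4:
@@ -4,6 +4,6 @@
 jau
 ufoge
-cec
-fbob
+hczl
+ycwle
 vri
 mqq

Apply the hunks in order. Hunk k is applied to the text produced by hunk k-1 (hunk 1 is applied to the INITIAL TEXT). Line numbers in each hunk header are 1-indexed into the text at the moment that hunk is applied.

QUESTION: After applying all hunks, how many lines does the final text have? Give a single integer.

Answer: 10

Derivation:
Hunk 1: at line 4 remove [eino,ltynn] add [ufoge] -> 12 lines: dtd fkvw qcfhp jau ufoge cec fbob ejiay cucot dgjc mqq nrs
Hunk 2: at line 6 remove [ejiay,cucot,dgjc] add [cduxz,ybdb,awnr] -> 12 lines: dtd fkvw qcfhp jau ufoge cec fbob cduxz ybdb awnr mqq nrs
Hunk 3: at line 6 remove [cduxz,ybdb,awnr] add [vri] -> 10 lines: dtd fkvw qcfhp jau ufoge cec fbob vri mqq nrs
Hunk 4: at line 4 remove [cec,fbob] add [hczl,ycwle] -> 10 lines: dtd fkvw qcfhp jau ufoge hczl ycwle vri mqq nrs
Final line count: 10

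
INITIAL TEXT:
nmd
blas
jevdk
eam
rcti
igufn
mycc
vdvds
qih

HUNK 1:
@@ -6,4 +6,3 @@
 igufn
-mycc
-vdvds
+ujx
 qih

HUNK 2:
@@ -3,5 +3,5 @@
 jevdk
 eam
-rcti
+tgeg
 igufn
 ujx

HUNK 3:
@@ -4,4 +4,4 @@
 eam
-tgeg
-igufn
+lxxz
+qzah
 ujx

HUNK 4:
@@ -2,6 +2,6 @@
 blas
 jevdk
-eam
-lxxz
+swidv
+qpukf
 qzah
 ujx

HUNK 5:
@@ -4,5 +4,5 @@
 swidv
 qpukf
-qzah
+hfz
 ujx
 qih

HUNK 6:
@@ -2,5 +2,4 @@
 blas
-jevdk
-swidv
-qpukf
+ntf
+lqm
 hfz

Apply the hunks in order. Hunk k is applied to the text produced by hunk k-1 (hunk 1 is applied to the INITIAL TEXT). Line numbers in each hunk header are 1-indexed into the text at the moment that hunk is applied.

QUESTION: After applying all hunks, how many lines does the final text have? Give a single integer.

Hunk 1: at line 6 remove [mycc,vdvds] add [ujx] -> 8 lines: nmd blas jevdk eam rcti igufn ujx qih
Hunk 2: at line 3 remove [rcti] add [tgeg] -> 8 lines: nmd blas jevdk eam tgeg igufn ujx qih
Hunk 3: at line 4 remove [tgeg,igufn] add [lxxz,qzah] -> 8 lines: nmd blas jevdk eam lxxz qzah ujx qih
Hunk 4: at line 2 remove [eam,lxxz] add [swidv,qpukf] -> 8 lines: nmd blas jevdk swidv qpukf qzah ujx qih
Hunk 5: at line 4 remove [qzah] add [hfz] -> 8 lines: nmd blas jevdk swidv qpukf hfz ujx qih
Hunk 6: at line 2 remove [jevdk,swidv,qpukf] add [ntf,lqm] -> 7 lines: nmd blas ntf lqm hfz ujx qih
Final line count: 7

Answer: 7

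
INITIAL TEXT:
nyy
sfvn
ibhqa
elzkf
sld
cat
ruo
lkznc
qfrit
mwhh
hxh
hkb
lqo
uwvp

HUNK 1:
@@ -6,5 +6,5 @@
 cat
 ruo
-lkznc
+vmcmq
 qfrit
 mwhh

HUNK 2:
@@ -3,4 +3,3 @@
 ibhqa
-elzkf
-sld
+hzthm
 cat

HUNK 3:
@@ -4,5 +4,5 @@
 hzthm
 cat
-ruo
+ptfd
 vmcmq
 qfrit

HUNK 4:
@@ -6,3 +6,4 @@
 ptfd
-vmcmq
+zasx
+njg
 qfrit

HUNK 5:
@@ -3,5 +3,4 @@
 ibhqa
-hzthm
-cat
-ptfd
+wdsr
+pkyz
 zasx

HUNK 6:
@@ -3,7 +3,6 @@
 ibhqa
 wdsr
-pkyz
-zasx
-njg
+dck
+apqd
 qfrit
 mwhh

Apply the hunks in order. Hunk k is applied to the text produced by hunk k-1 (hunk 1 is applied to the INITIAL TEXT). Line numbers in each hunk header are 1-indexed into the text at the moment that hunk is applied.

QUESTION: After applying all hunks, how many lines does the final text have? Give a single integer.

Answer: 12

Derivation:
Hunk 1: at line 6 remove [lkznc] add [vmcmq] -> 14 lines: nyy sfvn ibhqa elzkf sld cat ruo vmcmq qfrit mwhh hxh hkb lqo uwvp
Hunk 2: at line 3 remove [elzkf,sld] add [hzthm] -> 13 lines: nyy sfvn ibhqa hzthm cat ruo vmcmq qfrit mwhh hxh hkb lqo uwvp
Hunk 3: at line 4 remove [ruo] add [ptfd] -> 13 lines: nyy sfvn ibhqa hzthm cat ptfd vmcmq qfrit mwhh hxh hkb lqo uwvp
Hunk 4: at line 6 remove [vmcmq] add [zasx,njg] -> 14 lines: nyy sfvn ibhqa hzthm cat ptfd zasx njg qfrit mwhh hxh hkb lqo uwvp
Hunk 5: at line 3 remove [hzthm,cat,ptfd] add [wdsr,pkyz] -> 13 lines: nyy sfvn ibhqa wdsr pkyz zasx njg qfrit mwhh hxh hkb lqo uwvp
Hunk 6: at line 3 remove [pkyz,zasx,njg] add [dck,apqd] -> 12 lines: nyy sfvn ibhqa wdsr dck apqd qfrit mwhh hxh hkb lqo uwvp
Final line count: 12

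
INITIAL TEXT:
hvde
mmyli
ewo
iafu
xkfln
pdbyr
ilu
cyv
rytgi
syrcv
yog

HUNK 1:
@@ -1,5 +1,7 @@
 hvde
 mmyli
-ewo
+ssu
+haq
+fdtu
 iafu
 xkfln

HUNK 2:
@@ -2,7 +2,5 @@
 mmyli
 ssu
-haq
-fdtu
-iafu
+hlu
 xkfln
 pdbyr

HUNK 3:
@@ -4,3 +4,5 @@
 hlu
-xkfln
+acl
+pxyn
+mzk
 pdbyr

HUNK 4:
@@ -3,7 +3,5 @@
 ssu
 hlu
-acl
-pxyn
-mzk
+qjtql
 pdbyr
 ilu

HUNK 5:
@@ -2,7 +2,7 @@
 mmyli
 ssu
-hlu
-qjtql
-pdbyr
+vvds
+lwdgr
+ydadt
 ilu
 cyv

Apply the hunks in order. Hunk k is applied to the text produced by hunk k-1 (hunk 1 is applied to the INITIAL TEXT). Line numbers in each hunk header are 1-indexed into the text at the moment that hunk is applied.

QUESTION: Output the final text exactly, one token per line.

Answer: hvde
mmyli
ssu
vvds
lwdgr
ydadt
ilu
cyv
rytgi
syrcv
yog

Derivation:
Hunk 1: at line 1 remove [ewo] add [ssu,haq,fdtu] -> 13 lines: hvde mmyli ssu haq fdtu iafu xkfln pdbyr ilu cyv rytgi syrcv yog
Hunk 2: at line 2 remove [haq,fdtu,iafu] add [hlu] -> 11 lines: hvde mmyli ssu hlu xkfln pdbyr ilu cyv rytgi syrcv yog
Hunk 3: at line 4 remove [xkfln] add [acl,pxyn,mzk] -> 13 lines: hvde mmyli ssu hlu acl pxyn mzk pdbyr ilu cyv rytgi syrcv yog
Hunk 4: at line 3 remove [acl,pxyn,mzk] add [qjtql] -> 11 lines: hvde mmyli ssu hlu qjtql pdbyr ilu cyv rytgi syrcv yog
Hunk 5: at line 2 remove [hlu,qjtql,pdbyr] add [vvds,lwdgr,ydadt] -> 11 lines: hvde mmyli ssu vvds lwdgr ydadt ilu cyv rytgi syrcv yog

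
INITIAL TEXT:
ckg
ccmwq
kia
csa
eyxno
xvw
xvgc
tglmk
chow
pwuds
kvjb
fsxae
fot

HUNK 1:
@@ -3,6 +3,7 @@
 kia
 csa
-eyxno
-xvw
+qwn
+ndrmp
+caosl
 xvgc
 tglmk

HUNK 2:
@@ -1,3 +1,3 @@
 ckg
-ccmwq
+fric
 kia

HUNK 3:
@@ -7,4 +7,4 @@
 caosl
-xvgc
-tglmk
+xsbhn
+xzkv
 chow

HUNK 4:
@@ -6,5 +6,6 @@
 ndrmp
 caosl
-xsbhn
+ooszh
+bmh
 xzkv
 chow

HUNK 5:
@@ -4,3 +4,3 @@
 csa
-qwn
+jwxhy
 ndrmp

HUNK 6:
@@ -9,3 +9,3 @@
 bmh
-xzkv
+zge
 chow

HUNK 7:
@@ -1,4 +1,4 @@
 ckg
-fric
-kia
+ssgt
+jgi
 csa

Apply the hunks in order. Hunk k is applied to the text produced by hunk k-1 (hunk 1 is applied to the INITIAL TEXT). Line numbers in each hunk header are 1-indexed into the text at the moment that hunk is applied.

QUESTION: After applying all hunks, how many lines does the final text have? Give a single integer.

Answer: 15

Derivation:
Hunk 1: at line 3 remove [eyxno,xvw] add [qwn,ndrmp,caosl] -> 14 lines: ckg ccmwq kia csa qwn ndrmp caosl xvgc tglmk chow pwuds kvjb fsxae fot
Hunk 2: at line 1 remove [ccmwq] add [fric] -> 14 lines: ckg fric kia csa qwn ndrmp caosl xvgc tglmk chow pwuds kvjb fsxae fot
Hunk 3: at line 7 remove [xvgc,tglmk] add [xsbhn,xzkv] -> 14 lines: ckg fric kia csa qwn ndrmp caosl xsbhn xzkv chow pwuds kvjb fsxae fot
Hunk 4: at line 6 remove [xsbhn] add [ooszh,bmh] -> 15 lines: ckg fric kia csa qwn ndrmp caosl ooszh bmh xzkv chow pwuds kvjb fsxae fot
Hunk 5: at line 4 remove [qwn] add [jwxhy] -> 15 lines: ckg fric kia csa jwxhy ndrmp caosl ooszh bmh xzkv chow pwuds kvjb fsxae fot
Hunk 6: at line 9 remove [xzkv] add [zge] -> 15 lines: ckg fric kia csa jwxhy ndrmp caosl ooszh bmh zge chow pwuds kvjb fsxae fot
Hunk 7: at line 1 remove [fric,kia] add [ssgt,jgi] -> 15 lines: ckg ssgt jgi csa jwxhy ndrmp caosl ooszh bmh zge chow pwuds kvjb fsxae fot
Final line count: 15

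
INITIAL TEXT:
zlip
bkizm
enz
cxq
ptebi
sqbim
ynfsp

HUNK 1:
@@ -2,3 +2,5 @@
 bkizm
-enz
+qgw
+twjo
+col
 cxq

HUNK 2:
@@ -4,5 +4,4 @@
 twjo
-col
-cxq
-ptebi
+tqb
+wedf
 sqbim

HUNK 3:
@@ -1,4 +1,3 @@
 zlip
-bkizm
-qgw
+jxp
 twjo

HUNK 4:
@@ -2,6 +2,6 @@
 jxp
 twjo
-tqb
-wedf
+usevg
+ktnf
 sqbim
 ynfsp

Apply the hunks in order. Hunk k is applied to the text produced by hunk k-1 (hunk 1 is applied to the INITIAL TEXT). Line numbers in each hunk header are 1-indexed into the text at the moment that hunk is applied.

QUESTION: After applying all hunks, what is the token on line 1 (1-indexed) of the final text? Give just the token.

Hunk 1: at line 2 remove [enz] add [qgw,twjo,col] -> 9 lines: zlip bkizm qgw twjo col cxq ptebi sqbim ynfsp
Hunk 2: at line 4 remove [col,cxq,ptebi] add [tqb,wedf] -> 8 lines: zlip bkizm qgw twjo tqb wedf sqbim ynfsp
Hunk 3: at line 1 remove [bkizm,qgw] add [jxp] -> 7 lines: zlip jxp twjo tqb wedf sqbim ynfsp
Hunk 4: at line 2 remove [tqb,wedf] add [usevg,ktnf] -> 7 lines: zlip jxp twjo usevg ktnf sqbim ynfsp
Final line 1: zlip

Answer: zlip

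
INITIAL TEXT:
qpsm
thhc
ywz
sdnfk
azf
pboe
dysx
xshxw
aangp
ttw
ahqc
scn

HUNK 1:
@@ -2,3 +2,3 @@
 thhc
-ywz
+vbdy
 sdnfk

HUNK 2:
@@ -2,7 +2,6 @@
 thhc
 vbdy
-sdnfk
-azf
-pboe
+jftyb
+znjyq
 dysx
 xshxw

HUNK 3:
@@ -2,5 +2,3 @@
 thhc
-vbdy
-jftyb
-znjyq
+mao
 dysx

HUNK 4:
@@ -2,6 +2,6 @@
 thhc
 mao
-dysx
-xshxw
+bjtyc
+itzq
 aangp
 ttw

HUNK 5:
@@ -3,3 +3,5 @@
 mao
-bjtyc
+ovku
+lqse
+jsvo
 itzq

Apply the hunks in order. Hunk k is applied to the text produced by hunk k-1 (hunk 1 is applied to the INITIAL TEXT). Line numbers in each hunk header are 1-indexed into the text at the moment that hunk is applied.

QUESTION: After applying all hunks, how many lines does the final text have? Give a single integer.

Hunk 1: at line 2 remove [ywz] add [vbdy] -> 12 lines: qpsm thhc vbdy sdnfk azf pboe dysx xshxw aangp ttw ahqc scn
Hunk 2: at line 2 remove [sdnfk,azf,pboe] add [jftyb,znjyq] -> 11 lines: qpsm thhc vbdy jftyb znjyq dysx xshxw aangp ttw ahqc scn
Hunk 3: at line 2 remove [vbdy,jftyb,znjyq] add [mao] -> 9 lines: qpsm thhc mao dysx xshxw aangp ttw ahqc scn
Hunk 4: at line 2 remove [dysx,xshxw] add [bjtyc,itzq] -> 9 lines: qpsm thhc mao bjtyc itzq aangp ttw ahqc scn
Hunk 5: at line 3 remove [bjtyc] add [ovku,lqse,jsvo] -> 11 lines: qpsm thhc mao ovku lqse jsvo itzq aangp ttw ahqc scn
Final line count: 11

Answer: 11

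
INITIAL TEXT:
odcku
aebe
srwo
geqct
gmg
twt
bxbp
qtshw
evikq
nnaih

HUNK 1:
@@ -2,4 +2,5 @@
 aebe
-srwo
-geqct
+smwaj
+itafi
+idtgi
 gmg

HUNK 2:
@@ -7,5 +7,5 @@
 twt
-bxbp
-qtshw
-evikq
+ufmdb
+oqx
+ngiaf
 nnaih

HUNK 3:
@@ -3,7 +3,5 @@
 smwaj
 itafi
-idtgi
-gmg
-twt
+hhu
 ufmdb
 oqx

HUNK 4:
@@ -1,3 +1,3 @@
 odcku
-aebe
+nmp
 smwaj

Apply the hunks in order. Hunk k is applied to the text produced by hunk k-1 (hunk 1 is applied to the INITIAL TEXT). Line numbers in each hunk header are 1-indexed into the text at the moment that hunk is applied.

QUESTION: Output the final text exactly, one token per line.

Hunk 1: at line 2 remove [srwo,geqct] add [smwaj,itafi,idtgi] -> 11 lines: odcku aebe smwaj itafi idtgi gmg twt bxbp qtshw evikq nnaih
Hunk 2: at line 7 remove [bxbp,qtshw,evikq] add [ufmdb,oqx,ngiaf] -> 11 lines: odcku aebe smwaj itafi idtgi gmg twt ufmdb oqx ngiaf nnaih
Hunk 3: at line 3 remove [idtgi,gmg,twt] add [hhu] -> 9 lines: odcku aebe smwaj itafi hhu ufmdb oqx ngiaf nnaih
Hunk 4: at line 1 remove [aebe] add [nmp] -> 9 lines: odcku nmp smwaj itafi hhu ufmdb oqx ngiaf nnaih

Answer: odcku
nmp
smwaj
itafi
hhu
ufmdb
oqx
ngiaf
nnaih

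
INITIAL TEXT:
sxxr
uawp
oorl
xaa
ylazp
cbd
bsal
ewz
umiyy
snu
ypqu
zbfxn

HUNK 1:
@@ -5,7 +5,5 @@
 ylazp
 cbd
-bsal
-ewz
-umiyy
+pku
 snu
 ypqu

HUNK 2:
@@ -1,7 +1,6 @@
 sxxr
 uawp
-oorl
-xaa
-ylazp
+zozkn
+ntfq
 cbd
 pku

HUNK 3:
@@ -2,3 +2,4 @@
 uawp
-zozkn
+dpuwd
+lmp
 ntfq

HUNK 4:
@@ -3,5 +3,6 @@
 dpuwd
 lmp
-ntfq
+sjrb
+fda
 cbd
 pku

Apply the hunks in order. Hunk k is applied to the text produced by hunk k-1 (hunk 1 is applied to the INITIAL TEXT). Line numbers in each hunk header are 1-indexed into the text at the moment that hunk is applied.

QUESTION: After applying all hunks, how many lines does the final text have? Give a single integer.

Answer: 11

Derivation:
Hunk 1: at line 5 remove [bsal,ewz,umiyy] add [pku] -> 10 lines: sxxr uawp oorl xaa ylazp cbd pku snu ypqu zbfxn
Hunk 2: at line 1 remove [oorl,xaa,ylazp] add [zozkn,ntfq] -> 9 lines: sxxr uawp zozkn ntfq cbd pku snu ypqu zbfxn
Hunk 3: at line 2 remove [zozkn] add [dpuwd,lmp] -> 10 lines: sxxr uawp dpuwd lmp ntfq cbd pku snu ypqu zbfxn
Hunk 4: at line 3 remove [ntfq] add [sjrb,fda] -> 11 lines: sxxr uawp dpuwd lmp sjrb fda cbd pku snu ypqu zbfxn
Final line count: 11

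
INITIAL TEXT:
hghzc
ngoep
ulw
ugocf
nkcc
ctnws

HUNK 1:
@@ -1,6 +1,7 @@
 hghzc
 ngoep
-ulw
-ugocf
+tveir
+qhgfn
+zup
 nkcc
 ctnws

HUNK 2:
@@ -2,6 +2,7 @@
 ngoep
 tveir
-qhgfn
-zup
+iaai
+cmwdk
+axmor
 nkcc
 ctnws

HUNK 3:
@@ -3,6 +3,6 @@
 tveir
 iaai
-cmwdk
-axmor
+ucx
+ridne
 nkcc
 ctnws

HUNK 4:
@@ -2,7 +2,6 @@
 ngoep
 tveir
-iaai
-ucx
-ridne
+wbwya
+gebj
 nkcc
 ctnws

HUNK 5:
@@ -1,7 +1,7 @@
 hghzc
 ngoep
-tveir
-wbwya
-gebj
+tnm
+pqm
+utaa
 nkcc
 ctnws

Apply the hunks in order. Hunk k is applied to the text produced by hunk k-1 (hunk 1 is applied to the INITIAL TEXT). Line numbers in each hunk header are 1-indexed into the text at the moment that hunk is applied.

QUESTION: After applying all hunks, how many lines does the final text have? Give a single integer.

Hunk 1: at line 1 remove [ulw,ugocf] add [tveir,qhgfn,zup] -> 7 lines: hghzc ngoep tveir qhgfn zup nkcc ctnws
Hunk 2: at line 2 remove [qhgfn,zup] add [iaai,cmwdk,axmor] -> 8 lines: hghzc ngoep tveir iaai cmwdk axmor nkcc ctnws
Hunk 3: at line 3 remove [cmwdk,axmor] add [ucx,ridne] -> 8 lines: hghzc ngoep tveir iaai ucx ridne nkcc ctnws
Hunk 4: at line 2 remove [iaai,ucx,ridne] add [wbwya,gebj] -> 7 lines: hghzc ngoep tveir wbwya gebj nkcc ctnws
Hunk 5: at line 1 remove [tveir,wbwya,gebj] add [tnm,pqm,utaa] -> 7 lines: hghzc ngoep tnm pqm utaa nkcc ctnws
Final line count: 7

Answer: 7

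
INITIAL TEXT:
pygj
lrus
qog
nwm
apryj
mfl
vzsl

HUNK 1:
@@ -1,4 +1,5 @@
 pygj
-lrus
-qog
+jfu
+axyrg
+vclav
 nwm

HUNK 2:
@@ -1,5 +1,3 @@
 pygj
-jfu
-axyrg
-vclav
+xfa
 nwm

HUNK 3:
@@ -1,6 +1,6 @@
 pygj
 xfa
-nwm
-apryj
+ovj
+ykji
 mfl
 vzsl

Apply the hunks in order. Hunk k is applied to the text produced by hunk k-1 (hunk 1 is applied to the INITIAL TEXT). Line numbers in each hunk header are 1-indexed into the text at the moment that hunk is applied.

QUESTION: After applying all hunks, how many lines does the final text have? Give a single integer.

Hunk 1: at line 1 remove [lrus,qog] add [jfu,axyrg,vclav] -> 8 lines: pygj jfu axyrg vclav nwm apryj mfl vzsl
Hunk 2: at line 1 remove [jfu,axyrg,vclav] add [xfa] -> 6 lines: pygj xfa nwm apryj mfl vzsl
Hunk 3: at line 1 remove [nwm,apryj] add [ovj,ykji] -> 6 lines: pygj xfa ovj ykji mfl vzsl
Final line count: 6

Answer: 6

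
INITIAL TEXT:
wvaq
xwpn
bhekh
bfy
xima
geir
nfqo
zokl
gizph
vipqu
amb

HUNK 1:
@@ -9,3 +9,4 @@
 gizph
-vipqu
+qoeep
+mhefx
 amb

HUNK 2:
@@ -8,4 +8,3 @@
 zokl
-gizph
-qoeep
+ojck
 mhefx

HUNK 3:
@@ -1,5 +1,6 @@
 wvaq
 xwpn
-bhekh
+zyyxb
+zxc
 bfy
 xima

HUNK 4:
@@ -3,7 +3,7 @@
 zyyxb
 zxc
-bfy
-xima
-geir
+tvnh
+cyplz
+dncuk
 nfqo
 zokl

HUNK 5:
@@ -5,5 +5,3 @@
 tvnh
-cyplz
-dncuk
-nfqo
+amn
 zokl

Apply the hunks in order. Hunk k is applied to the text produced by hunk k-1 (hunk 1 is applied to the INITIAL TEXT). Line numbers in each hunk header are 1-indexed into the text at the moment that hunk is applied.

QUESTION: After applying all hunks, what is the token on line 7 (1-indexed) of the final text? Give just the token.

Answer: zokl

Derivation:
Hunk 1: at line 9 remove [vipqu] add [qoeep,mhefx] -> 12 lines: wvaq xwpn bhekh bfy xima geir nfqo zokl gizph qoeep mhefx amb
Hunk 2: at line 8 remove [gizph,qoeep] add [ojck] -> 11 lines: wvaq xwpn bhekh bfy xima geir nfqo zokl ojck mhefx amb
Hunk 3: at line 1 remove [bhekh] add [zyyxb,zxc] -> 12 lines: wvaq xwpn zyyxb zxc bfy xima geir nfqo zokl ojck mhefx amb
Hunk 4: at line 3 remove [bfy,xima,geir] add [tvnh,cyplz,dncuk] -> 12 lines: wvaq xwpn zyyxb zxc tvnh cyplz dncuk nfqo zokl ojck mhefx amb
Hunk 5: at line 5 remove [cyplz,dncuk,nfqo] add [amn] -> 10 lines: wvaq xwpn zyyxb zxc tvnh amn zokl ojck mhefx amb
Final line 7: zokl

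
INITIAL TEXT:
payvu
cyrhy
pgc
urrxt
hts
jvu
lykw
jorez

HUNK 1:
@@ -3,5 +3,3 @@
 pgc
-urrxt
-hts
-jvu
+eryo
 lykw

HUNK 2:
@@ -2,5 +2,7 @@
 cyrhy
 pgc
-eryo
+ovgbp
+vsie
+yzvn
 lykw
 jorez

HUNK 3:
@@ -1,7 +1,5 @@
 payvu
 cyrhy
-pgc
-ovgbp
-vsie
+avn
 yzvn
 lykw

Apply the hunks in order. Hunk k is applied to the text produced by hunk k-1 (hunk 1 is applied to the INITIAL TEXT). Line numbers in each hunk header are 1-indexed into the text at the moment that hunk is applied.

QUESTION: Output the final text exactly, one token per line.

Answer: payvu
cyrhy
avn
yzvn
lykw
jorez

Derivation:
Hunk 1: at line 3 remove [urrxt,hts,jvu] add [eryo] -> 6 lines: payvu cyrhy pgc eryo lykw jorez
Hunk 2: at line 2 remove [eryo] add [ovgbp,vsie,yzvn] -> 8 lines: payvu cyrhy pgc ovgbp vsie yzvn lykw jorez
Hunk 3: at line 1 remove [pgc,ovgbp,vsie] add [avn] -> 6 lines: payvu cyrhy avn yzvn lykw jorez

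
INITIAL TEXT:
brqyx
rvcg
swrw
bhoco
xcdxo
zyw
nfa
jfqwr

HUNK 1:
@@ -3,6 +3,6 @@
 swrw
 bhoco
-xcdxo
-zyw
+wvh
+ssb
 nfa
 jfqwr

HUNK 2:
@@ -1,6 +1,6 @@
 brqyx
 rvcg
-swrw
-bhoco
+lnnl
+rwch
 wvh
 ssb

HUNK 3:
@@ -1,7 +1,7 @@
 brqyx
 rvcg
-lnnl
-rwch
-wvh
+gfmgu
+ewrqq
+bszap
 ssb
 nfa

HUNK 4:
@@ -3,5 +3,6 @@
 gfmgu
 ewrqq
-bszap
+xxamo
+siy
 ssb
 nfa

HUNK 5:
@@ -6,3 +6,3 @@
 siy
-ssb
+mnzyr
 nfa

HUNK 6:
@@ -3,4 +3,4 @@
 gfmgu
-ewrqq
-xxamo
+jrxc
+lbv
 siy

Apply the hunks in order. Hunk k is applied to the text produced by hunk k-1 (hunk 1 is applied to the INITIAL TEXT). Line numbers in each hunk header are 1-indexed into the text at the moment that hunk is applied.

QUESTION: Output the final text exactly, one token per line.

Answer: brqyx
rvcg
gfmgu
jrxc
lbv
siy
mnzyr
nfa
jfqwr

Derivation:
Hunk 1: at line 3 remove [xcdxo,zyw] add [wvh,ssb] -> 8 lines: brqyx rvcg swrw bhoco wvh ssb nfa jfqwr
Hunk 2: at line 1 remove [swrw,bhoco] add [lnnl,rwch] -> 8 lines: brqyx rvcg lnnl rwch wvh ssb nfa jfqwr
Hunk 3: at line 1 remove [lnnl,rwch,wvh] add [gfmgu,ewrqq,bszap] -> 8 lines: brqyx rvcg gfmgu ewrqq bszap ssb nfa jfqwr
Hunk 4: at line 3 remove [bszap] add [xxamo,siy] -> 9 lines: brqyx rvcg gfmgu ewrqq xxamo siy ssb nfa jfqwr
Hunk 5: at line 6 remove [ssb] add [mnzyr] -> 9 lines: brqyx rvcg gfmgu ewrqq xxamo siy mnzyr nfa jfqwr
Hunk 6: at line 3 remove [ewrqq,xxamo] add [jrxc,lbv] -> 9 lines: brqyx rvcg gfmgu jrxc lbv siy mnzyr nfa jfqwr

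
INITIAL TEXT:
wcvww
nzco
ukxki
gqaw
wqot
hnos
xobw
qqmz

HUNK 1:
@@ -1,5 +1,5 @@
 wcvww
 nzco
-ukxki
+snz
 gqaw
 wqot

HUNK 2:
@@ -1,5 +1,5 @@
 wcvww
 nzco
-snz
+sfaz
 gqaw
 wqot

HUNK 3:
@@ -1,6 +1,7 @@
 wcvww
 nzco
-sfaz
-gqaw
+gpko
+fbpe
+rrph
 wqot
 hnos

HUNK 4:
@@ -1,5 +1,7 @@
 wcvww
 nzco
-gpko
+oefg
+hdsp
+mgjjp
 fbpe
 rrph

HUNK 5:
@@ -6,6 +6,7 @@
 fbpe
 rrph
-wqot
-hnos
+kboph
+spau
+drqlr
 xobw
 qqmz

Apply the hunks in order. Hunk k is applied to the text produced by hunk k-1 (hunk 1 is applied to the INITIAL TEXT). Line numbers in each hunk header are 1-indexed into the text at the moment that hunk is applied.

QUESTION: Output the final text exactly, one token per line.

Answer: wcvww
nzco
oefg
hdsp
mgjjp
fbpe
rrph
kboph
spau
drqlr
xobw
qqmz

Derivation:
Hunk 1: at line 1 remove [ukxki] add [snz] -> 8 lines: wcvww nzco snz gqaw wqot hnos xobw qqmz
Hunk 2: at line 1 remove [snz] add [sfaz] -> 8 lines: wcvww nzco sfaz gqaw wqot hnos xobw qqmz
Hunk 3: at line 1 remove [sfaz,gqaw] add [gpko,fbpe,rrph] -> 9 lines: wcvww nzco gpko fbpe rrph wqot hnos xobw qqmz
Hunk 4: at line 1 remove [gpko] add [oefg,hdsp,mgjjp] -> 11 lines: wcvww nzco oefg hdsp mgjjp fbpe rrph wqot hnos xobw qqmz
Hunk 5: at line 6 remove [wqot,hnos] add [kboph,spau,drqlr] -> 12 lines: wcvww nzco oefg hdsp mgjjp fbpe rrph kboph spau drqlr xobw qqmz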